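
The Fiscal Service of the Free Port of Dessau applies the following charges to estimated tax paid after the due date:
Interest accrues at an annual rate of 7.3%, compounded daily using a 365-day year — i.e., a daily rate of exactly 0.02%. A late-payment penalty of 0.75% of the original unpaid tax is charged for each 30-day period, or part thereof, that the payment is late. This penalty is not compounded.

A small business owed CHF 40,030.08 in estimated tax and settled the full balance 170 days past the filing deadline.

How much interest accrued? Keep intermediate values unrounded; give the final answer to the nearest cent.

CHF 1,384.28

Interest: CHF 40,030.08 × ((1 + 0.0002)^170 − 1) = CHF 40,030.08 × 0.03458109… = CHF 1,384.2838…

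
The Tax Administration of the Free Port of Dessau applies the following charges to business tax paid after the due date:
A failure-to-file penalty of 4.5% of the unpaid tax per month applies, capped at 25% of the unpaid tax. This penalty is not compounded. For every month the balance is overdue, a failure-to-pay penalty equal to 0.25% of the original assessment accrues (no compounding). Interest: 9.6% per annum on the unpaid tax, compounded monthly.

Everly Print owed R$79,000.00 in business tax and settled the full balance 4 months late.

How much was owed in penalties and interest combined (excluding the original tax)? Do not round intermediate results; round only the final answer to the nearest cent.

Failure-to-file: 4 × 4.5% × R$79,000.00 = R$14,220.00 (under the 25% cap)
Failure-to-pay penalty: 4 × 0.25% × R$79,000.00 = R$790.00
Interest (9.6%/yr ÷ 12 = 0.8%/month): R$79,000.00 × ((1 + 0.008)^4 − 1) = R$2,558.4981…
Penalties + interest = R$15,010.0000 + R$2,558.4981… = R$17,568.50

R$17,568.50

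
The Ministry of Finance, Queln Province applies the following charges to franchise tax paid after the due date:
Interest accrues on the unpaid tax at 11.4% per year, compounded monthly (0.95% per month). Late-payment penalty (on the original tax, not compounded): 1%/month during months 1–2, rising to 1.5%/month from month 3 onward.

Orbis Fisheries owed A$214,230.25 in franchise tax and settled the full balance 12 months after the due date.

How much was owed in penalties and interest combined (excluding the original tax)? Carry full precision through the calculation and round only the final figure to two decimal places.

A$62,158.74

Penalty, months 1–2: 2 × 1% × A$214,230.25 = A$4,284.61…
Penalty, months 3–12: 10 × 1.5% × A$214,230.25 = A$32,134.54…
Interest: A$214,230.25 × ((1 + 0.0095)^12 − 1) = A$214,230.25 × 0.1201492… = A$25,739.5966…
Penalties + interest = A$36,419.1425 + A$25,739.5966… = A$62,158.74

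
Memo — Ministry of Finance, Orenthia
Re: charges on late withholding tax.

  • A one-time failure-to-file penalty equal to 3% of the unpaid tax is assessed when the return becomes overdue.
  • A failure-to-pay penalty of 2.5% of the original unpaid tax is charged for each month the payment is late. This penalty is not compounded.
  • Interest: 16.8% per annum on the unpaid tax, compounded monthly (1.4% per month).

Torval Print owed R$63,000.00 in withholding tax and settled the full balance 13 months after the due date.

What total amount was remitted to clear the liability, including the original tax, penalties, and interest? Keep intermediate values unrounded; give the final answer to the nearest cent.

R$97,845.36

Failure-to-file penalty: 3% × R$63,000.00 = R$1,890.00
Failure-to-pay penalty: 13 × 2.5% × R$63,000.00 = R$20,475.00
Interest: R$63,000.00 × ((1 + 0.014)^13 − 1) = R$63,000.00 × 0.1981010… = R$12,480.3603…
Total = R$63,000.00 + R$22,365.0000 + R$12,480.3603… = R$97,845.36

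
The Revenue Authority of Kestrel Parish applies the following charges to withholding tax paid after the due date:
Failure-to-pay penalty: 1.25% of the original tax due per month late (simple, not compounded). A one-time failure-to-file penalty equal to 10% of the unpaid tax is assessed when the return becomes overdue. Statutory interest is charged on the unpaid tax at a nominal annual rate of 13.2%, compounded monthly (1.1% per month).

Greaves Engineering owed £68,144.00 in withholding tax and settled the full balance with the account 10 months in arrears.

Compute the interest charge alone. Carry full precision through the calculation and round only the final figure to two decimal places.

£7,877.98

Interest: £68,144.00 × ((1 + 0.011)^10 − 1) = £68,144.00 × 0.1156078… = £7,877.9803…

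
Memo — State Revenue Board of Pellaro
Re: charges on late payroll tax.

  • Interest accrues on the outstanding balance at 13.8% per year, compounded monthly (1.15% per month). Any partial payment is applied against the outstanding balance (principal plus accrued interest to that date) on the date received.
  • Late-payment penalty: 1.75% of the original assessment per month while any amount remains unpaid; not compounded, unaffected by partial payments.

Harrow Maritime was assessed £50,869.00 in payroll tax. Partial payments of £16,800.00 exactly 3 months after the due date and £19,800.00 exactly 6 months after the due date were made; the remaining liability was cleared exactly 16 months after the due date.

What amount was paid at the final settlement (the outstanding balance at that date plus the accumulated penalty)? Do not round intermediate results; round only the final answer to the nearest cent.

Balance at month 3: £50,869.0000 × (1 + 0.0115)^3 = £52,644.2401…
After £16,800.00 payment: £52,644.2401… − £16,800.00 = £35,844.2401…
Balance at month 6: £35,844.2401… × (1 + 0.0115)^3 = £37,095.1421…
After £19,800.00 payment: £37,095.1421… − £19,800.00 = £17,295.1421…
Balance at month 16: £17,295.1421… × (1 + 0.0115)^10 = £19,390.2321…
Penalty: 16 × 1.75% × £50,869.00 = £14,243.32
Final settlement = outstanding balance + penalty = £19,390.2321… + £14,243.32 = £33,633.55

£33,633.55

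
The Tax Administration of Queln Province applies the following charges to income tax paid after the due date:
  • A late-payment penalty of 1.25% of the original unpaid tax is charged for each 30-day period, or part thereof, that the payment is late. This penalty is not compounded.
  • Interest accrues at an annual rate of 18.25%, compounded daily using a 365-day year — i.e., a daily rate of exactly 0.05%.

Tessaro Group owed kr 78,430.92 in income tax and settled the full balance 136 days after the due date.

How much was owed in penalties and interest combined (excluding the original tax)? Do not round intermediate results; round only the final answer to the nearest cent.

Penalty periods: ⌈136/30⌉ = 5; penalty = 5 × 1.25% × kr 78,430.92 = kr 4,901.93…
Interest: kr 78,430.92 × ((1 + 0.0005)^136 − 1) = kr 78,430.92 × 0.07034712… = kr 5,517.3892…
Penalties + interest = kr 4,901.9325 + kr 5,517.3892… = kr 10,419.32

kr 10,419.32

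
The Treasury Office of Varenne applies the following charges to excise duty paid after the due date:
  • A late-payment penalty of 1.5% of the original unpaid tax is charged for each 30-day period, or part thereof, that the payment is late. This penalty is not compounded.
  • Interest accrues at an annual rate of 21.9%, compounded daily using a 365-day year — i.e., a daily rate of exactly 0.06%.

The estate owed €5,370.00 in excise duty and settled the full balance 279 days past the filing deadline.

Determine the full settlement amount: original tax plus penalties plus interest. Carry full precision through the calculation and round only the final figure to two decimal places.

Penalty periods: ⌈279/30⌉ = 10; penalty = 10 × 1.5% × €5,370.00 = €805.50
Interest: €5,370.00 × ((1 + 0.0006)^279 − 1) = €5,370.00 × 0.18216772… = €978.2406…
Total = €5,370.00 + €805.5000 + €978.2406… = €7,153.74

€7,153.74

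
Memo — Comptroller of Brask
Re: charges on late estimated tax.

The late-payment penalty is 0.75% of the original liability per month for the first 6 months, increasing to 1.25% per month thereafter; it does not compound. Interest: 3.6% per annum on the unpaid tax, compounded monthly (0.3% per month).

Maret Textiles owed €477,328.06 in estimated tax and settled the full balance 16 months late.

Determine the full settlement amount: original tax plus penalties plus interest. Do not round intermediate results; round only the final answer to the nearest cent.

Penalty, months 1–6: 6 × 0.75% × €477,328.06 = €21,479.76…
Penalty, months 7–16: 10 × 1.25% × €477,328.06 = €59,666.01…
Interest: €477,328.06 × ((1 + 0.003)^16 − 1) = €477,328.06 × 0.0490953… = €23,434.5493…
Total = €477,328.06 + €81,145.7702 + €23,434.5493… = €581,908.38

€581,908.38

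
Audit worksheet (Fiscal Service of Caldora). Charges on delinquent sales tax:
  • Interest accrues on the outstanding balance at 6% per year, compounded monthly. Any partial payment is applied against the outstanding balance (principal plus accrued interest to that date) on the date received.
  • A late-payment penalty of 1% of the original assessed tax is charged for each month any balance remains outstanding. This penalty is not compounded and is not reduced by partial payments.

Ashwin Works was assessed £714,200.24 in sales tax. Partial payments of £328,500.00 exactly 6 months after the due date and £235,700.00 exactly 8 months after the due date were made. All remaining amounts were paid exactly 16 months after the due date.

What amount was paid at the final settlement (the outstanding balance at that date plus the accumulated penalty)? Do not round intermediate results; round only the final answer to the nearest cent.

Monthly rate = 6% ÷ 12 = 0.5%
Balance at month 6: £714,200.2400 × (1 + 0.005)^6 = £735,895.8645…
After £328,500.00 payment: £735,895.8645… − £328,500.00 = £407,395.8645…
Balance at month 8: £407,395.8645… × (1 + 0.005)^2 = £411,480.0080…
After £235,700.00 payment: £411,480.0080… − £235,700.00 = £175,780.0080…
Balance at month 16: £175,780.0080… × (1 + 0.005)^8 = £182,935.4925…
Penalty: 16 × 1% × £714,200.24 = £114,272.04…
Final settlement = outstanding balance + penalty = £182,935.4925… + £114,272.04… = £297,207.53

£297,207.53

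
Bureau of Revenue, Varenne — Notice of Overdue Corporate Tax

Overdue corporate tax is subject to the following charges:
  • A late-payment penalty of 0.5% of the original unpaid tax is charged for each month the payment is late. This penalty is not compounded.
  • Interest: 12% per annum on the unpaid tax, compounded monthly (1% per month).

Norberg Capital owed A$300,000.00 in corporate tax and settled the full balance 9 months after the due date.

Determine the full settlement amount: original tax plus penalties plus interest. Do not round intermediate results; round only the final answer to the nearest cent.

A$341,605.58

Late-payment penalty: 9 × 0.5% × A$300,000.00 = A$13,500.00
Interest: A$300,000.00 × ((1 + 0.01)^9 − 1) = A$300,000.00 × 0.0936853… = A$28,105.5818…
Total = A$300,000.00 + A$13,500.0000 + A$28,105.5818… = A$341,605.58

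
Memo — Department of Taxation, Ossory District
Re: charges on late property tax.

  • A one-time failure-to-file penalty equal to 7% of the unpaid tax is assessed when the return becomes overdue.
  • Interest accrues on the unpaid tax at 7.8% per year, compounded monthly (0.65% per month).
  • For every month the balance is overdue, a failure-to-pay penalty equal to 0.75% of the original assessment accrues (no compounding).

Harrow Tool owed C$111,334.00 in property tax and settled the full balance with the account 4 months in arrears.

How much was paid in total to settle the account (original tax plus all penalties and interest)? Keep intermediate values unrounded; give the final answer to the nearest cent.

C$125,390.43

Failure-to-file penalty: 7% × C$111,334.00 = C$7,793.38
Failure-to-pay penalty: 4 × 0.75% × C$111,334.00 = C$3,340.02
Interest: C$111,334.00 × ((1 + 0.0065)^4 − 1) = C$111,334.00 × 0.0262546… = C$2,923.0297…
Total = C$111,334.00 + C$11,133.4000 + C$2,923.0297… = C$125,390.43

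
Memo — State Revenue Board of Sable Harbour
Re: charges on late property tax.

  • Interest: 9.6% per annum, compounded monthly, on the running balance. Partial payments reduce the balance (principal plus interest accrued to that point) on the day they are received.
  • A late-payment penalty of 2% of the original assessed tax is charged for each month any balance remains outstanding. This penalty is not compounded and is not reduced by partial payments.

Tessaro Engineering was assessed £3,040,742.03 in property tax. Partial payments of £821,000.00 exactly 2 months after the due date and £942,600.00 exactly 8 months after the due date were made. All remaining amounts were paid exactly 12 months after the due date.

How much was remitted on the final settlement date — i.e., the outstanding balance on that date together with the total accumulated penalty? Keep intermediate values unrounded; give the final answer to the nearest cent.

£2,213,401.47

Monthly rate = 9.6% ÷ 12 = 0.8%
Balance at month 2: £3,040,742.0300 × (1 + 0.008)^2 = £3,089,588.5100…
After £821,000.00 payment: £3,089,588.5100… − £821,000.00 = £2,268,588.5100…
Balance at month 8: £2,268,588.5100… × (1 + 0.008)^6 = £2,379,681.9736…
After £942,600.00 payment: £2,379,681.9736… − £942,600.00 = £1,437,081.9736…
Balance at month 12: £1,437,081.9736… × (1 + 0.008)^4 = £1,483,623.3853…
Penalty: 12 × 2% × £3,040,742.03 = £729,778.09…
Final settlement = outstanding balance + penalty = £1,483,623.3853… + £729,778.09… = £2,213,401.47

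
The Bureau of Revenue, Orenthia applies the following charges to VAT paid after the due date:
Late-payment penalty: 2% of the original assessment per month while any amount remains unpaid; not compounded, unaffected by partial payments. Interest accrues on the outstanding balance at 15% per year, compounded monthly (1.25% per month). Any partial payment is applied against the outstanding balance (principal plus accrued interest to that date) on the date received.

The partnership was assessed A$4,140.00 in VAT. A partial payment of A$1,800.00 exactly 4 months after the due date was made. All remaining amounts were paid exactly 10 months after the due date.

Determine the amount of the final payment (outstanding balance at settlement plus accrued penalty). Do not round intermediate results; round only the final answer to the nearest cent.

Balance at month 4: A$4,140.0000 × (1 + 0.0125)^4 = A$4,350.9137…
After A$1,800.00 payment: A$4,350.9137… − A$1,800.00 = A$2,550.9137…
Balance at month 10: A$2,550.9137… × (1 + 0.0125)^6 = A$2,748.3115…
Penalty: 10 × 2% × A$4,140.00 = A$828.00
Final settlement = outstanding balance + penalty = A$2,748.3115… + A$828.00 = A$3,576.31

A$3,576.31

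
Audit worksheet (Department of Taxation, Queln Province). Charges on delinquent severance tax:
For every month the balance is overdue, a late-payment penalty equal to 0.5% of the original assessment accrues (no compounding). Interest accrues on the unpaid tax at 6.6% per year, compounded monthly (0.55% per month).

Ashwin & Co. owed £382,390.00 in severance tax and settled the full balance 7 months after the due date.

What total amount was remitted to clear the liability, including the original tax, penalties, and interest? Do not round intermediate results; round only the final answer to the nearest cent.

£410,740.82

Late-payment penalty: 7 × 0.5% × £382,390.00 = £13,383.65
Interest: £382,390.00 × ((1 + 0.0055)^7 − 1) = £382,390.00 × 0.0391411… = £14,967.1672…
Total = £382,390.00 + £13,383.6500 + £14,967.1672… = £410,740.82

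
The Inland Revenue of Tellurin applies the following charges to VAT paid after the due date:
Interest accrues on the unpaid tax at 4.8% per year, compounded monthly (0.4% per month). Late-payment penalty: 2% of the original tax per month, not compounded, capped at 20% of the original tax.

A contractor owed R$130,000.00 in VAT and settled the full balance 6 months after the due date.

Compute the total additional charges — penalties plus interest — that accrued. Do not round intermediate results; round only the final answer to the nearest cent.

R$18,751.37

Penalty: 6 × 2% × R$130,000.00 = R$15,600.00 (below the 20% cap of R$26,000.00)
Interest: R$130,000.00 × ((1 + 0.004)^6 − 1) = R$130,000.00 × 0.0242413… = R$3,151.3669…
Penalties + interest = R$15,600.0000 + R$3,151.3669… = R$18,751.37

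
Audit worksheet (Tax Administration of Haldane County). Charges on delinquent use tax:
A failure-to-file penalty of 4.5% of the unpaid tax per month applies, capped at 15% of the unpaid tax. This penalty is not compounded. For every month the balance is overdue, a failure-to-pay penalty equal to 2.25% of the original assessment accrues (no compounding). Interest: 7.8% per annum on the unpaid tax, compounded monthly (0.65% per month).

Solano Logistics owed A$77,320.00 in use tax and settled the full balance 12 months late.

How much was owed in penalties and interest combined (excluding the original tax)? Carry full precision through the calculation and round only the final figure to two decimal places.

A$38,725.71

Failure-to-file: 12 × 4.5% × A$77,320.00 = A$41,752.80, capped at 15% × A$77,320.00 = A$11,598.00
Failure-to-pay penalty: 12 × 2.25% × A$77,320.00 = A$20,876.40
Interest: A$77,320.00 × ((1 + 0.0065)^12 − 1) = A$77,320.00 × 0.0808498… = A$6,251.3073…
Penalties + interest = A$32,474.4000 + A$6,251.3073… = A$38,725.71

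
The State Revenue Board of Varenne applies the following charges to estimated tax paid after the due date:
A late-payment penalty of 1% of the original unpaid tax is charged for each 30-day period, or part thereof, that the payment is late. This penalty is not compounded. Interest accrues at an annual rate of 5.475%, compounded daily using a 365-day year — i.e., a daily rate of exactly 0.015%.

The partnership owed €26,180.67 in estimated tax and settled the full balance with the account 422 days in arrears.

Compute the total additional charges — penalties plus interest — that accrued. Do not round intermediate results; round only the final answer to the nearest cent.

Penalty periods: ⌈422/30⌉ = 15; penalty = 15 × 1% × €26,180.67 = €3,927.10…
Interest: €26,180.67 × ((1 + 0.00015)^422 − 1) = €26,180.67 × 0.06534134… = €1,710.6800…
Penalties + interest = €3,927.1005 + €1,710.6800… = €5,637.78

€5,637.78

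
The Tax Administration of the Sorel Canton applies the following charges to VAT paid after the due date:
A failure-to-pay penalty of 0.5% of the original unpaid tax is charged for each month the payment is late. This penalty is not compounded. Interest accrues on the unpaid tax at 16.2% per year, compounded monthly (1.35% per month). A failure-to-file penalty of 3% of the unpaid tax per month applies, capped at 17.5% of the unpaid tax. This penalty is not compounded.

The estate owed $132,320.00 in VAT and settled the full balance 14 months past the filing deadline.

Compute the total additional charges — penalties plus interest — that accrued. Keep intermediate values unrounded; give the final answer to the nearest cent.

Failure-to-file: 14 × 3% × $132,320.00 = $55,574.40, capped at 17.5% × $132,320.00 = $23,156.00
Failure-to-pay penalty = 0.5% × $132,320.00 × 14 mo = $9,262.40
Interest: $132,320.00 × ((1 + 0.0135)^14 − 1) = $132,320.00 × 0.2065145… = $27,325.9974…
Penalties + interest = $32,418.4000 + $27,325.9974… = $59,744.40

$59,744.40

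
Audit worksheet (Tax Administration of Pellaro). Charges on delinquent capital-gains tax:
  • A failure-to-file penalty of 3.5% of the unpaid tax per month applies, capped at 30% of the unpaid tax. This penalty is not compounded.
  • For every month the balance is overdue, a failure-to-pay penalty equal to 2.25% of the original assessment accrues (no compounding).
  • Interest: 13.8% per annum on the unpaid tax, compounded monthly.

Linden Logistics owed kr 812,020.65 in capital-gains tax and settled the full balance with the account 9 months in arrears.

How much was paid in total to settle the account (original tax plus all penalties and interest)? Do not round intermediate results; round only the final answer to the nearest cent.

kr 1,308,076.74

Failure-to-file: 9 × 3.5% × kr 812,020.65 = kr 255,786.50…, capped at 30% × kr 812,020.65 = kr 243,606.20…
Failure-to-pay penalty = 2.25% × kr 812,020.65 × 9 mo = kr 164,434.18…
Interest (13.8%/yr ÷ 12 = 1.15%/month): kr 812,020.65 × ((1 + 0.0115)^9 − 1) = kr 88,015.7163…
Total = kr 812,020.65 + kr 408,040.3766… + kr 88,015.7163… = kr 1,308,076.74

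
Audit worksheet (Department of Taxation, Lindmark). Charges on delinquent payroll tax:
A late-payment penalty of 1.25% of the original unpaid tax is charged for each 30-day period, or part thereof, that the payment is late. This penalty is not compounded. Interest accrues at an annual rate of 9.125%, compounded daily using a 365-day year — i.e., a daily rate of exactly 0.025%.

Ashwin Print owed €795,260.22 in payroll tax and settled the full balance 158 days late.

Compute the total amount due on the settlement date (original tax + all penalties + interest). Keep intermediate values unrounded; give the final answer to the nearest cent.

Penalty periods: ⌈158/30⌉ = 6; penalty = 6 × 1.25% × €795,260.22 = €59,644.52…
Interest: €795,260.22 × ((1 + 0.00025)^158 − 1) = €795,260.22 × 0.04028536… = €32,037.3469…
Total = €795,260.22 + €59,644.5165 + €32,037.3469… = €886,942.08

€886,942.08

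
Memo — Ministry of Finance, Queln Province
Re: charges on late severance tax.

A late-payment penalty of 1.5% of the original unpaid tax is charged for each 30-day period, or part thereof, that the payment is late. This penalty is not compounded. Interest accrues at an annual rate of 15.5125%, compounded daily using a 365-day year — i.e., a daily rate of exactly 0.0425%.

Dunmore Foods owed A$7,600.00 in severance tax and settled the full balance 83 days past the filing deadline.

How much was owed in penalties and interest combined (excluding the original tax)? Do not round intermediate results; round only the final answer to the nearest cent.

Penalty periods: ⌈83/30⌉ = 3; penalty = 3 × 1.5% × A$7,600.00 = A$342.00
Interest: A$7,600.00 × ((1 + 0.000425)^83 − 1) = A$7,600.00 × 0.03589678… = A$272.8155…
Penalties + interest = A$342.0000 + A$272.8155… = A$614.82

A$614.82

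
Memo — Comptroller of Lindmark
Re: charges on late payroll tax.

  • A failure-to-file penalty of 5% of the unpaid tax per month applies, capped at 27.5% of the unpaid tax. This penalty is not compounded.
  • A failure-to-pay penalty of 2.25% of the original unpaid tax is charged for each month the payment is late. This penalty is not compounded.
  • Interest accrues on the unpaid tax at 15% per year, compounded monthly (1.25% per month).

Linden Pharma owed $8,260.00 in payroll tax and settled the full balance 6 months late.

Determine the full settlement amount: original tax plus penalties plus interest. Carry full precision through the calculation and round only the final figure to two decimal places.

$12,285.79

Failure-to-file: 6 × 5% × $8,260.00 = $2,478.00, capped at 27.5% × $8,260.00 = $2,271.50
Failure-to-pay penalty = 2.25% × $8,260.00 × 6 mo = $1,115.10
Interest: $8,260.00 × ((1 + 0.0125)^6 − 1) = $8,260.00 × 0.0773832… = $639.1851…
Total = $8,260.00 + $3,386.6000 + $639.1851… = $12,285.79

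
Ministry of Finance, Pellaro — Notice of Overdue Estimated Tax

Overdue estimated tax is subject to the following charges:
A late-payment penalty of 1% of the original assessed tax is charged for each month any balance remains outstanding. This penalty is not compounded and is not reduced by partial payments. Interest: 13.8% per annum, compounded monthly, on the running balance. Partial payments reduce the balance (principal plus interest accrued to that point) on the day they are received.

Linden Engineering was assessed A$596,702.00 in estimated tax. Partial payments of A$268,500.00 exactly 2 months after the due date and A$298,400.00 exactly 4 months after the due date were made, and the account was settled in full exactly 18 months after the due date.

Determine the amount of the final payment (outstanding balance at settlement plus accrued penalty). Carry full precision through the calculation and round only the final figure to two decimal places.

Monthly rate = 13.8% ÷ 12 = 1.15%
Balance at month 2: A$596,702.0000 × (1 + 0.0115)^2 = A$610,505.0598…
After A$268,500.00 payment: A$610,505.0598… − A$268,500.00 = A$342,005.0598…
Balance at month 4: A$342,005.0598… × (1 + 0.0115)^2 = A$349,916.4064…
After A$298,400.00 payment: A$349,916.4064… − A$298,400.00 = A$51,516.4064…
Balance at month 18: A$51,516.4064… × (1 + 0.0115)^14 = A$60,459.9773…
Penalty: 18 × 1% × A$596,702.00 = A$107,406.36
Final settlement = outstanding balance + penalty = A$60,459.9773… + A$107,406.36 = A$167,866.34

A$167,866.34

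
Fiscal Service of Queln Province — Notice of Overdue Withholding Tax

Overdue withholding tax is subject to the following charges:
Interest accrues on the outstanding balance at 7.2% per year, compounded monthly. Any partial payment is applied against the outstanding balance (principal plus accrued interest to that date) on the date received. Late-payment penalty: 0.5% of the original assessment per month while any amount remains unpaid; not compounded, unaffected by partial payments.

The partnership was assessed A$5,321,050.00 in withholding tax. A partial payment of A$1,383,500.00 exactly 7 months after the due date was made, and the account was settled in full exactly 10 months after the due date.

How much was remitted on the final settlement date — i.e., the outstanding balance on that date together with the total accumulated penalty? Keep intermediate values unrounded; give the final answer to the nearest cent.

A$4,506,572.26

Monthly rate = 7.2% ÷ 12 = 0.6%
Balance at month 7: A$5,321,050.0000 × (1 + 0.006)^7 = A$5,548,597.2832…
After A$1,383,500.00 payment: A$5,548,597.2832… − A$1,383,500.00 = A$4,165,097.2832…
Balance at month 10: A$4,165,097.2832… × (1 + 0.006)^3 = A$4,240,519.7644…
Penalty: 10 × 0.5% × A$5,321,050.00 = A$266,052.50
Final settlement = outstanding balance + penalty = A$4,240,519.7644… + A$266,052.50 = A$4,506,572.26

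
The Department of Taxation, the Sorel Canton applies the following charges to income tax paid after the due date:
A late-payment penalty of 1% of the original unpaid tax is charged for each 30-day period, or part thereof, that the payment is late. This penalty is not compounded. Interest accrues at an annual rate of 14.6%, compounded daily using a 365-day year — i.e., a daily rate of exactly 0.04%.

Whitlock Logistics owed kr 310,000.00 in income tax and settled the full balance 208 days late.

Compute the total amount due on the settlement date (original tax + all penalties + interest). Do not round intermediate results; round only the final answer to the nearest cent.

Penalty periods: ⌈208/30⌉ = 7; penalty = 7 × 1% × kr 310,000.00 = kr 21,700.00
Interest: kr 310,000.00 × ((1 + 0.0004)^208 − 1) = kr 310,000.00 × 0.08674106… = kr 26,889.7286…
Total = kr 310,000.00 + kr 21,700.0000 + kr 26,889.7286… = kr 358,589.73

kr 358,589.73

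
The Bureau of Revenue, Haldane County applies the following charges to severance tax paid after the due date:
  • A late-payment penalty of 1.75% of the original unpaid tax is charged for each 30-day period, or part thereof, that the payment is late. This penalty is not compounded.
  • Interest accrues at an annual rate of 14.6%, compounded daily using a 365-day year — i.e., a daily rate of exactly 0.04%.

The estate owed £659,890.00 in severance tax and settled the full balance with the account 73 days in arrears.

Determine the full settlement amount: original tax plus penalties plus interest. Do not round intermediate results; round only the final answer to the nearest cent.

£714,083.13

Penalty periods: ⌈73/30⌉ = 3; penalty = 3 × 1.75% × £659,890.00 = £34,644.23…
Interest: £659,890.00 × ((1 + 0.0004)^73 − 1) = £659,890.00 × 0.02962449… = £19,548.9038…
Total = £659,890.00 + £34,644.2250 + £19,548.9038… = £714,083.13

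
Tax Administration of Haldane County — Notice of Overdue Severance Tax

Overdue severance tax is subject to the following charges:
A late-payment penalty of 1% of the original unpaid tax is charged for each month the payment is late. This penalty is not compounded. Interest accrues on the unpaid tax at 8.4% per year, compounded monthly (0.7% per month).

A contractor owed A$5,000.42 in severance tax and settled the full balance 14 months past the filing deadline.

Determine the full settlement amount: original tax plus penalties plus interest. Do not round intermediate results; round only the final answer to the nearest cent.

A$6,213.45

Late-payment penalty: 14 × 1% × A$5,000.42 = A$700.06…
Interest: A$5,000.42 × ((1 + 0.007)^14 − 1) = A$5,000.42 × 0.1025863… = A$512.9745…
Total = A$5,000.42 + A$700.0588 + A$512.9745… = A$6,213.45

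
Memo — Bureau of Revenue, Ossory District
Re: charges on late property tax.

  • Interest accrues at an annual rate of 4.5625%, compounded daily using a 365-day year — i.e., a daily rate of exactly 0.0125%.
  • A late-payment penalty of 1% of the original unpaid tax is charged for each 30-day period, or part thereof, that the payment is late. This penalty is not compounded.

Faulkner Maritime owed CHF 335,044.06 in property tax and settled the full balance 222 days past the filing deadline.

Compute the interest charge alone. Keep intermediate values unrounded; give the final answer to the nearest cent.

CHF 9,427.08

Interest: CHF 335,044.06 × ((1 + 0.000125)^222 − 1) = CHF 335,044.06 × 0.02813683… = CHF 9,427.0793…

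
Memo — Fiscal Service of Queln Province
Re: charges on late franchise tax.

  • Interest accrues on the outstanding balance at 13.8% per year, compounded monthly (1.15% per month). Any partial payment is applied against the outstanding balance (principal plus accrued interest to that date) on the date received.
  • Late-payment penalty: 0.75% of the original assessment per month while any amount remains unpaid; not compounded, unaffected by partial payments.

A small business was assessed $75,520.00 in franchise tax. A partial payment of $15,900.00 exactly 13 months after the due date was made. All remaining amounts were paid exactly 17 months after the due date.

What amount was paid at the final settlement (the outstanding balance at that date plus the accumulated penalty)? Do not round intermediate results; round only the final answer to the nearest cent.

$84,708.49

Balance at month 13: $75,520.0000 × (1 + 0.0115)^13 = $87,623.0798…
After $15,900.00 payment: $87,623.0798… − $15,900.00 = $71,723.0798…
Balance at month 17: $71,723.0798… × (1 + 0.0115)^4 = $75,079.6913…
Penalty: 17 × 0.75% × $75,520.00 = $9,628.80
Final settlement = outstanding balance + penalty = $75,079.6913… + $9,628.80 = $84,708.49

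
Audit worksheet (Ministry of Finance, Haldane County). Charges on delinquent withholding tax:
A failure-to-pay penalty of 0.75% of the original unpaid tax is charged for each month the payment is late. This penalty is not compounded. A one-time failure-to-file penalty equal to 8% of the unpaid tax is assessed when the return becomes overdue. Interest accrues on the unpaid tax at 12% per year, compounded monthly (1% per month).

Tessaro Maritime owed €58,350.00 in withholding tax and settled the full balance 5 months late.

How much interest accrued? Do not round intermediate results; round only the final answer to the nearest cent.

Interest: €58,350.00 × ((1 + 0.01)^5 − 1) = €58,350.00 × 0.0510101… = €2,976.4364…

€2,976.44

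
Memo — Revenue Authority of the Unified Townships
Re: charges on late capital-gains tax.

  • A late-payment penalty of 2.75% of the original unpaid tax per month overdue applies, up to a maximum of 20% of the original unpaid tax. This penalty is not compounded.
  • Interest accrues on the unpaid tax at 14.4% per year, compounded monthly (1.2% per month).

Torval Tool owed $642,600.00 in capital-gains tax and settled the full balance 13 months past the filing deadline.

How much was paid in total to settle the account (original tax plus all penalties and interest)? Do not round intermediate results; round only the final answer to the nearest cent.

$878,910.60

Penalty (uncapped): 13 × 2.75% × $642,600.00 = $229,729.50; cap = 20% × $642,600.00 = $128,520.00 → penalty = $128,520.00
Interest: $642,600.00 × ((1 + 0.012)^13 − 1) = $642,600.00 × 0.1677414… = $107,790.5977…
Total = $642,600.00 + $128,520.0000 + $107,790.5977… = $878,910.60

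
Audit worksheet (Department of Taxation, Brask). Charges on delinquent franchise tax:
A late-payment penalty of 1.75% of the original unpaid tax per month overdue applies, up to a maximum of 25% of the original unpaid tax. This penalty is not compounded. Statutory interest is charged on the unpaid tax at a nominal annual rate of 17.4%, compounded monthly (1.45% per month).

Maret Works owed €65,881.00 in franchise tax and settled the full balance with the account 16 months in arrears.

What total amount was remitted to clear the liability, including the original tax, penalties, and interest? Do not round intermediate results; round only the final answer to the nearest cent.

€99,415.78

Penalty (uncapped): 16 × 1.75% × €65,881.00 = €18,446.68; cap = 25% × €65,881.00 = €16,470.25 → penalty = €16,470.25
Interest: €65,881.00 × ((1 + 0.0145)^16 − 1) = €65,881.00 × 0.2590206… = €17,064.5334…
Total = €65,881.00 + €16,470.2500 + €17,064.5334… = €99,415.78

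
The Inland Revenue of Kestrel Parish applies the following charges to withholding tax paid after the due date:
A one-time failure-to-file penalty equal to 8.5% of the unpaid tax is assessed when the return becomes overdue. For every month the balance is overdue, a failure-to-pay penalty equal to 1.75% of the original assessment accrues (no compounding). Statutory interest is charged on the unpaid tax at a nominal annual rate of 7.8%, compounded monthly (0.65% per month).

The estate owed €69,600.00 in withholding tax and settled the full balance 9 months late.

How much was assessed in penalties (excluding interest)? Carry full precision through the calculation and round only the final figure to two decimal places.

€16,878.00

Failure-to-file penalty: 8.5% × €69,600.00 = €5,916.00
Failure-to-pay penalty = 1.75% × €69,600.00 × 9 mo = €10,962.00
Total penalty = €5,916.00 + €10,962.00 = €16,878.00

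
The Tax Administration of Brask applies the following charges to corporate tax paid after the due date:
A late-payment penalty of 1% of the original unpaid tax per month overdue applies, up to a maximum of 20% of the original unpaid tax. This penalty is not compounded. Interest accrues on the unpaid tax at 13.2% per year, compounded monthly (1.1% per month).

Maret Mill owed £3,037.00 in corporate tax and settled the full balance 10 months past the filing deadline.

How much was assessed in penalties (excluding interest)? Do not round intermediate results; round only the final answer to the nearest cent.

£303.70

Penalty: 10 × 1% × £3,037.00 = £303.70 (below the 20% cap of £607.40)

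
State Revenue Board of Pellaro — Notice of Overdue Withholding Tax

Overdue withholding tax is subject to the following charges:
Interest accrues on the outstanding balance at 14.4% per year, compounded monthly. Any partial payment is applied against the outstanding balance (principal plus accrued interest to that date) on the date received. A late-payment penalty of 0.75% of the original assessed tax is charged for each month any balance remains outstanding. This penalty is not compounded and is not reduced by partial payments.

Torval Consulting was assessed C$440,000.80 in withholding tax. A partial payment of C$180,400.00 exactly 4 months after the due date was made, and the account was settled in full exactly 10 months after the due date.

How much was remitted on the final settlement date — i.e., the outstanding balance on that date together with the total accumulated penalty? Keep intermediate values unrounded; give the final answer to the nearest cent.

Monthly rate = 14.4% ÷ 12 = 1.2%
Balance at month 4: C$440,000.8000 × (1 + 0.012)^4 = C$461,504.0495…
After C$180,400.00 payment: C$461,504.0495… − C$180,400.00 = C$281,104.0495…
Balance at month 10: C$281,104.0495… × (1 + 0.012)^6 = C$301,960.5286…
Penalty: 10 × 0.75% × C$440,000.80 = C$33,000.06
Final settlement = outstanding balance + penalty = C$301,960.5286… + C$33,000.06 = C$334,960.59

C$334,960.59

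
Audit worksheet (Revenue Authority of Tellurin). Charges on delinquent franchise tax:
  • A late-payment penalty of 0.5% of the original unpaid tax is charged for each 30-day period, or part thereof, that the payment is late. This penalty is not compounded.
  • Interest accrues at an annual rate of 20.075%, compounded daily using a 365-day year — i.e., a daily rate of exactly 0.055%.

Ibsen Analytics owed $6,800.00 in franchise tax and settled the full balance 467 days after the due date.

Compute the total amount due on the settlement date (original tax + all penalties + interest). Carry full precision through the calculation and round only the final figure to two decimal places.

$9,334.77

Penalty periods: ⌈467/30⌉ = 16; penalty = 16 × 0.5% × $6,800.00 = $544.00
Interest: $6,800.00 × ((1 + 0.00055)^467 − 1) = $6,800.00 × 0.29275990… = $1,990.7673…
Total = $6,800.00 + $544.0000 + $1,990.7673… = $9,334.77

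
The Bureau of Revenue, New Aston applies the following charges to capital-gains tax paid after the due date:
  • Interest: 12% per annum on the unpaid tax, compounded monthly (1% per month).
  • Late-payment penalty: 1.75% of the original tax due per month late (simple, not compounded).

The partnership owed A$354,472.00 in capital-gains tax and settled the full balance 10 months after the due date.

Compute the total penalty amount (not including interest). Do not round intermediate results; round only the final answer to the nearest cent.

Late-payment penalty = 1.75% × A$354,472.00 × 10 mo = A$62,032.60

A$62,032.60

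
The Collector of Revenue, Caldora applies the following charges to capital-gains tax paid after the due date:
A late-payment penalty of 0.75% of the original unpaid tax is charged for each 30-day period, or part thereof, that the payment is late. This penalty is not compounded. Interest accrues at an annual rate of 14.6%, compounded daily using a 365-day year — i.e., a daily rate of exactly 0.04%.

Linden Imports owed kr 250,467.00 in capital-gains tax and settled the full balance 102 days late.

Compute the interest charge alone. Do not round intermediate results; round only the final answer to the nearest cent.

kr 10,428.26

Interest: kr 250,467.00 × ((1 + 0.0004)^102 − 1) = kr 250,467.00 × 0.04163526… = kr 10,428.2583…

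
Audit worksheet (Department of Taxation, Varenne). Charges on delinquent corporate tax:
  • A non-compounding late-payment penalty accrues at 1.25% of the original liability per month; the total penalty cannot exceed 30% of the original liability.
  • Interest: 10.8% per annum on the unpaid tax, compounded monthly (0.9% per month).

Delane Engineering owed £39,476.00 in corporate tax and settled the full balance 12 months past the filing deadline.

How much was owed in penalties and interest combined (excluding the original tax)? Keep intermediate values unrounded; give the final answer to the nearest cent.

Penalty: 12 × 1.25% × £39,476.00 = £5,921.40 (below the 30% cap of £11,842.80)
Interest: £39,476.00 × ((1 + 0.009)^12 − 1) = £39,476.00 × 0.1135097… = £4,480.9079…
Penalties + interest = £5,921.4000 + £4,480.9079… = £10,402.31

£10,402.31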